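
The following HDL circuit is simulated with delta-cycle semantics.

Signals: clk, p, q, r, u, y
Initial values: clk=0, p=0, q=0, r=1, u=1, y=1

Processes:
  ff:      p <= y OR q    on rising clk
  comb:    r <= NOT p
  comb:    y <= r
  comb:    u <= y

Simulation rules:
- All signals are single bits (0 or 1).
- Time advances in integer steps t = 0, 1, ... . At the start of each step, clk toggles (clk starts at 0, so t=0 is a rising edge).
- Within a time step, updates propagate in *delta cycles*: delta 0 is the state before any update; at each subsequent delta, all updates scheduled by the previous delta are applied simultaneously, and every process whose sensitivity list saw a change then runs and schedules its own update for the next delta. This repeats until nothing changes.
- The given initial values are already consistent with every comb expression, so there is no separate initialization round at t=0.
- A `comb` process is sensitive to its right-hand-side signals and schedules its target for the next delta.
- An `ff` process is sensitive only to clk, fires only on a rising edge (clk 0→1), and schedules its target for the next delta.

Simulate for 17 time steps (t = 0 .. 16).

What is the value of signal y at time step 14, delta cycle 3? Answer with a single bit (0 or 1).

t0.Δ0 p=0 clk=0 y=1 q=0 r=1 u=1
t0.Δ1 p=0 clk=1 y=1 q=0 r=1 u=1
t0.Δ2 p=1 clk=1 y=1 q=0 r=1 u=1
t0.Δ3 p=1 clk=1 y=1 q=0 r=0 u=1
t0.Δ4 p=1 clk=1 y=0 q=0 r=0 u=1
t0.Δ5 p=1 clk=1 y=0 q=0 r=0 u=0
t1.Δ0 p=1 clk=1 y=0 q=0 r=0 u=0
t1.Δ1 p=1 clk=0 y=0 q=0 r=0 u=0
t2.Δ0 p=1 clk=0 y=0 q=0 r=0 u=0
t2.Δ1 p=1 clk=1 y=0 q=0 r=0 u=0
t2.Δ2 p=0 clk=1 y=0 q=0 r=0 u=0
t2.Δ3 p=0 clk=1 y=0 q=0 r=1 u=0
t2.Δ4 p=0 clk=1 y=1 q=0 r=1 u=0
t2.Δ5 p=0 clk=1 y=1 q=0 r=1 u=1
t3.Δ0 p=0 clk=1 y=1 q=0 r=1 u=1
t3.Δ1 p=0 clk=0 y=1 q=0 r=1 u=1
t4.Δ0 p=0 clk=0 y=1 q=0 r=1 u=1
t4.Δ1 p=0 clk=1 y=1 q=0 r=1 u=1
t4.Δ2 p=1 clk=1 y=1 q=0 r=1 u=1
t4.Δ3 p=1 clk=1 y=1 q=0 r=0 u=1
t4.Δ4 p=1 clk=1 y=0 q=0 r=0 u=1
t4.Δ5 p=1 clk=1 y=0 q=0 r=0 u=0
t5.Δ0 p=1 clk=1 y=0 q=0 r=0 u=0
t5.Δ1 p=1 clk=0 y=0 q=0 r=0 u=0
t6.Δ0 p=1 clk=0 y=0 q=0 r=0 u=0
t6.Δ1 p=1 clk=1 y=0 q=0 r=0 u=0
t6.Δ2 p=0 clk=1 y=0 q=0 r=0 u=0
t6.Δ3 p=0 clk=1 y=0 q=0 r=1 u=0
t6.Δ4 p=0 clk=1 y=1 q=0 r=1 u=0
t6.Δ5 p=0 clk=1 y=1 q=0 r=1 u=1
t7.Δ0 p=0 clk=1 y=1 q=0 r=1 u=1
t7.Δ1 p=0 clk=0 y=1 q=0 r=1 u=1
t8.Δ0 p=0 clk=0 y=1 q=0 r=1 u=1
t8.Δ1 p=0 clk=1 y=1 q=0 r=1 u=1
t8.Δ2 p=1 clk=1 y=1 q=0 r=1 u=1
t8.Δ3 p=1 clk=1 y=1 q=0 r=0 u=1
t8.Δ4 p=1 clk=1 y=0 q=0 r=0 u=1
t8.Δ5 p=1 clk=1 y=0 q=0 r=0 u=0
t9.Δ0 p=1 clk=1 y=0 q=0 r=0 u=0
t9.Δ1 p=1 clk=0 y=0 q=0 r=0 u=0
t10.Δ0 p=1 clk=0 y=0 q=0 r=0 u=0
t10.Δ1 p=1 clk=1 y=0 q=0 r=0 u=0
t10.Δ2 p=0 clk=1 y=0 q=0 r=0 u=0
t10.Δ3 p=0 clk=1 y=0 q=0 r=1 u=0
t10.Δ4 p=0 clk=1 y=1 q=0 r=1 u=0
t10.Δ5 p=0 clk=1 y=1 q=0 r=1 u=1
t11.Δ0 p=0 clk=1 y=1 q=0 r=1 u=1
t11.Δ1 p=0 clk=0 y=1 q=0 r=1 u=1
t12.Δ0 p=0 clk=0 y=1 q=0 r=1 u=1
t12.Δ1 p=0 clk=1 y=1 q=0 r=1 u=1
t12.Δ2 p=1 clk=1 y=1 q=0 r=1 u=1
t12.Δ3 p=1 clk=1 y=1 q=0 r=0 u=1
t12.Δ4 p=1 clk=1 y=0 q=0 r=0 u=1
t12.Δ5 p=1 clk=1 y=0 q=0 r=0 u=0
t13.Δ0 p=1 clk=1 y=0 q=0 r=0 u=0
t13.Δ1 p=1 clk=0 y=0 q=0 r=0 u=0
t14.Δ0 p=1 clk=0 y=0 q=0 r=0 u=0
t14.Δ1 p=1 clk=1 y=0 q=0 r=0 u=0
t14.Δ2 p=0 clk=1 y=0 q=0 r=0 u=0
t14.Δ3 p=0 clk=1 y=0 q=0 r=1 u=0
t14.Δ4 p=0 clk=1 y=1 q=0 r=1 u=0
t14.Δ5 p=0 clk=1 y=1 q=0 r=1 u=1
t15.Δ0 p=0 clk=1 y=1 q=0 r=1 u=1
t15.Δ1 p=0 clk=0 y=1 q=0 r=1 u=1
t16.Δ0 p=0 clk=0 y=1 q=0 r=1 u=1
t16.Δ1 p=0 clk=1 y=1 q=0 r=1 u=1
t16.Δ2 p=1 clk=1 y=1 q=0 r=1 u=1
t16.Δ3 p=1 clk=1 y=1 q=0 r=0 u=1
t16.Δ4 p=1 clk=1 y=0 q=0 r=0 u=1
t16.Δ5 p=1 clk=1 y=0 q=0 r=0 u=0

0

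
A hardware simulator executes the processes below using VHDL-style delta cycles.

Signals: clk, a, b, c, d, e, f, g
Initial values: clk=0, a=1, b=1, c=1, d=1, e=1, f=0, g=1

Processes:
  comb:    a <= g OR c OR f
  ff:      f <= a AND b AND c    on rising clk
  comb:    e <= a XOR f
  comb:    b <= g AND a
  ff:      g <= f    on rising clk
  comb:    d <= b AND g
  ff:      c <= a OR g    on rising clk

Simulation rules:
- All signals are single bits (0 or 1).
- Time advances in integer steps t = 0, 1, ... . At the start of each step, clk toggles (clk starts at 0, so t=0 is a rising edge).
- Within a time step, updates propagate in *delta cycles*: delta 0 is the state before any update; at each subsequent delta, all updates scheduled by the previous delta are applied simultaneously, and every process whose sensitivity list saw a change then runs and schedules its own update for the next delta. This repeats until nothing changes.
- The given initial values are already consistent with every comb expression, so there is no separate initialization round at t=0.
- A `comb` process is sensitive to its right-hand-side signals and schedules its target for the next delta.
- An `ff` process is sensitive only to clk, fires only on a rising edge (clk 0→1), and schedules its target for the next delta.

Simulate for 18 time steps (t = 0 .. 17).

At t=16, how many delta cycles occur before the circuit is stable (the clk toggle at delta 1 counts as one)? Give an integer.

3

[bits: c,clk,f,a,b,g,d,e]
t=0: Δ0=10011111 Δ1=11011111 Δ2=11111011 Δ3=11110000 | 3Δ
t=1: Δ0=11110000 Δ1=10110000 | 1Δ
t=2: Δ0=10110000 Δ1=11110000 Δ2=11010100 Δ3=11011101 Δ4=11011111 | 4Δ
t=3: Δ0=11011111 Δ1=10011111 | 1Δ
t=4: Δ0=10011111 Δ1=11011111 Δ2=11111011 Δ3=11110000 | 3Δ
t=5: Δ0=11110000 Δ1=10110000 | 1Δ
t=6: Δ0=10110000 Δ1=11110000 Δ2=11010100 Δ3=11011101 Δ4=11011111 | 4Δ
t=7: Δ0=11011111 Δ1=10011111 | 1Δ
t=8: Δ0=10011111 Δ1=11011111 Δ2=11111011 Δ3=11110000 | 3Δ
t=9: Δ0=11110000 Δ1=10110000 | 1Δ
t=10: Δ0=10110000 Δ1=11110000 Δ2=11010100 Δ3=11011101 Δ4=11011111 | 4Δ
t=11: Δ0=11011111 Δ1=10011111 | 1Δ
t=12: Δ0=10011111 Δ1=11011111 Δ2=11111011 Δ3=11110000 | 3Δ
t=13: Δ0=11110000 Δ1=10110000 | 1Δ
t=14: Δ0=10110000 Δ1=11110000 Δ2=11010100 Δ3=11011101 Δ4=11011111 | 4Δ
t=15: Δ0=11011111 Δ1=10011111 | 1Δ
t=16: Δ0=10011111 Δ1=11011111 Δ2=11111011 Δ3=11110000 | 3Δ
t=17: Δ0=11110000 Δ1=10110000 | 1Δ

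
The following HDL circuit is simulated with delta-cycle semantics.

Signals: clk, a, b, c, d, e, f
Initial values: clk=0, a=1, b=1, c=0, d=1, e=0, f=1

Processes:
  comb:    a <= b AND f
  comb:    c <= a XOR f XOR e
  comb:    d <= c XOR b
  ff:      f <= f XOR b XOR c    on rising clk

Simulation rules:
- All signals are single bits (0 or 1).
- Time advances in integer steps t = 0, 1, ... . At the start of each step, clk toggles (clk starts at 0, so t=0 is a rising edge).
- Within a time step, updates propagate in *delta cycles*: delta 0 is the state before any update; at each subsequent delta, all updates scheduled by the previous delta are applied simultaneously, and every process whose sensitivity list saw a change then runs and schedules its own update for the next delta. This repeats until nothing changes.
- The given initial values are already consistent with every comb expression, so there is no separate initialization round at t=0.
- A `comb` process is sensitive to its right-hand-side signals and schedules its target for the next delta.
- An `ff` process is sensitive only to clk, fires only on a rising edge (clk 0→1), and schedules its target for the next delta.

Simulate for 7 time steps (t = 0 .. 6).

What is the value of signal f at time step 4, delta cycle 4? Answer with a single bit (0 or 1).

t0.Δ0 e=0 b=1 a=1 d=1 f=1 clk=0 c=0
t0.Δ1 e=0 b=1 a=1 d=1 f=1 clk=1 c=0
t0.Δ2 e=0 b=1 a=1 d=1 f=0 clk=1 c=0
t0.Δ3 e=0 b=1 a=0 d=1 f=0 clk=1 c=1
t0.Δ4 e=0 b=1 a=0 d=0 f=0 clk=1 c=0
t0.Δ5 e=0 b=1 a=0 d=1 f=0 clk=1 c=0
t1.Δ0 e=0 b=1 a=0 d=1 f=0 clk=1 c=0
t1.Δ1 e=0 b=1 a=0 d=1 f=0 clk=0 c=0
t2.Δ0 e=0 b=1 a=0 d=1 f=0 clk=0 c=0
t2.Δ1 e=0 b=1 a=0 d=1 f=0 clk=1 c=0
t2.Δ2 e=0 b=1 a=0 d=1 f=1 clk=1 c=0
t2.Δ3 e=0 b=1 a=1 d=1 f=1 clk=1 c=1
t2.Δ4 e=0 b=1 a=1 d=0 f=1 clk=1 c=0
t2.Δ5 e=0 b=1 a=1 d=1 f=1 clk=1 c=0
t3.Δ0 e=0 b=1 a=1 d=1 f=1 clk=1 c=0
t3.Δ1 e=0 b=1 a=1 d=1 f=1 clk=0 c=0
t4.Δ0 e=0 b=1 a=1 d=1 f=1 clk=0 c=0
t4.Δ1 e=0 b=1 a=1 d=1 f=1 clk=1 c=0
t4.Δ2 e=0 b=1 a=1 d=1 f=0 clk=1 c=0
t4.Δ3 e=0 b=1 a=0 d=1 f=0 clk=1 c=1
t4.Δ4 e=0 b=1 a=0 d=0 f=0 clk=1 c=0
t4.Δ5 e=0 b=1 a=0 d=1 f=0 clk=1 c=0
t5.Δ0 e=0 b=1 a=0 d=1 f=0 clk=1 c=0
t5.Δ1 e=0 b=1 a=0 d=1 f=0 clk=0 c=0
t6.Δ0 e=0 b=1 a=0 d=1 f=0 clk=0 c=0
t6.Δ1 e=0 b=1 a=0 d=1 f=0 clk=1 c=0
t6.Δ2 e=0 b=1 a=0 d=1 f=1 clk=1 c=0
t6.Δ3 e=0 b=1 a=1 d=1 f=1 clk=1 c=1
t6.Δ4 e=0 b=1 a=1 d=0 f=1 clk=1 c=0
t6.Δ5 e=0 b=1 a=1 d=1 f=1 clk=1 c=0

0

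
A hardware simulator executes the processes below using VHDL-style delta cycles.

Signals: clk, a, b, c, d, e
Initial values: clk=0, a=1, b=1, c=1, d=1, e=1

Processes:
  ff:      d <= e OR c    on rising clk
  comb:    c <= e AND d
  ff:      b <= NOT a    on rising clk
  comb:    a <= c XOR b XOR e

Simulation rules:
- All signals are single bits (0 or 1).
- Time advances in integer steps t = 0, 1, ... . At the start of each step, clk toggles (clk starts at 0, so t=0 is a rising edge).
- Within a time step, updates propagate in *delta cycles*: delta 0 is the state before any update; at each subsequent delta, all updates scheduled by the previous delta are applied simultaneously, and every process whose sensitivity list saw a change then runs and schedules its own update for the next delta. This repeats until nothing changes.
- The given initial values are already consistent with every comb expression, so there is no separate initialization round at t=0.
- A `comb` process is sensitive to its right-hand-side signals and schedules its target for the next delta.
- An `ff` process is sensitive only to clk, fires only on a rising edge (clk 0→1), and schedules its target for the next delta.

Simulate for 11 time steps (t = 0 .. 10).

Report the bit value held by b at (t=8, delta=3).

t0.Δ0 a=1 c=1 d=1 e=1 b=1 clk=0
t0.Δ1 a=1 c=1 d=1 e=1 b=1 clk=1
t0.Δ2 a=1 c=1 d=1 e=1 b=0 clk=1
t0.Δ3 a=0 c=1 d=1 e=1 b=0 clk=1
t1.Δ0 a=0 c=1 d=1 e=1 b=0 clk=1
t1.Δ1 a=0 c=1 d=1 e=1 b=0 clk=0
t2.Δ0 a=0 c=1 d=1 e=1 b=0 clk=0
t2.Δ1 a=0 c=1 d=1 e=1 b=0 clk=1
t2.Δ2 a=0 c=1 d=1 e=1 b=1 clk=1
t2.Δ3 a=1 c=1 d=1 e=1 b=1 clk=1
t3.Δ0 a=1 c=1 d=1 e=1 b=1 clk=1
t3.Δ1 a=1 c=1 d=1 e=1 b=1 clk=0
t4.Δ0 a=1 c=1 d=1 e=1 b=1 clk=0
t4.Δ1 a=1 c=1 d=1 e=1 b=1 clk=1
t4.Δ2 a=1 c=1 d=1 e=1 b=0 clk=1
t4.Δ3 a=0 c=1 d=1 e=1 b=0 clk=1
t5.Δ0 a=0 c=1 d=1 e=1 b=0 clk=1
t5.Δ1 a=0 c=1 d=1 e=1 b=0 clk=0
t6.Δ0 a=0 c=1 d=1 e=1 b=0 clk=0
t6.Δ1 a=0 c=1 d=1 e=1 b=0 clk=1
t6.Δ2 a=0 c=1 d=1 e=1 b=1 clk=1
t6.Δ3 a=1 c=1 d=1 e=1 b=1 clk=1
t7.Δ0 a=1 c=1 d=1 e=1 b=1 clk=1
t7.Δ1 a=1 c=1 d=1 e=1 b=1 clk=0
t8.Δ0 a=1 c=1 d=1 e=1 b=1 clk=0
t8.Δ1 a=1 c=1 d=1 e=1 b=1 clk=1
t8.Δ2 a=1 c=1 d=1 e=1 b=0 clk=1
t8.Δ3 a=0 c=1 d=1 e=1 b=0 clk=1
t9.Δ0 a=0 c=1 d=1 e=1 b=0 clk=1
t9.Δ1 a=0 c=1 d=1 e=1 b=0 clk=0
t10.Δ0 a=0 c=1 d=1 e=1 b=0 clk=0
t10.Δ1 a=0 c=1 d=1 e=1 b=0 clk=1
t10.Δ2 a=0 c=1 d=1 e=1 b=1 clk=1
t10.Δ3 a=1 c=1 d=1 e=1 b=1 clk=1

0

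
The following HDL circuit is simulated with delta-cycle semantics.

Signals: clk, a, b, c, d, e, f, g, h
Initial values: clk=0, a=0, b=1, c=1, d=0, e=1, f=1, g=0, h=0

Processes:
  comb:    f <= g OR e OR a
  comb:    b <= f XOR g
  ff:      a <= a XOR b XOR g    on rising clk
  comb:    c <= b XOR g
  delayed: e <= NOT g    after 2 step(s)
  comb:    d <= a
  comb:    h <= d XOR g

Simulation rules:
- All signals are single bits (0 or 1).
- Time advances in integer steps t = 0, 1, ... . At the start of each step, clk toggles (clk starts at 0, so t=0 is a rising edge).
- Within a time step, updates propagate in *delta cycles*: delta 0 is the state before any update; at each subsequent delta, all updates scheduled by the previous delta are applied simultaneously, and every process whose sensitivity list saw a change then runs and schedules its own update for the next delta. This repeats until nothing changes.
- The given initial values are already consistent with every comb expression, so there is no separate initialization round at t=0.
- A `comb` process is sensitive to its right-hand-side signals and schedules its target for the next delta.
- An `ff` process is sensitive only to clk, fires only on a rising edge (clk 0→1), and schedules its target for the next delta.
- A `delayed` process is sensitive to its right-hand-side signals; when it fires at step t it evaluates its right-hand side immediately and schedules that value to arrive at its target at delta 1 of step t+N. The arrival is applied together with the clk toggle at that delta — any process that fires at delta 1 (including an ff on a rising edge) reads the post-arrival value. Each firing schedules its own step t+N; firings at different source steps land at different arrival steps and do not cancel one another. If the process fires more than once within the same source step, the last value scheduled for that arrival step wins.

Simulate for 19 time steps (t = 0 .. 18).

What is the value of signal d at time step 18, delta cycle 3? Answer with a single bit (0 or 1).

t=0 Δ0: a=0 h=0 d=0 c=1 f=1 b=1 g=0 clk=0 e=1
  Δ1: clk:0→1
  Δ2: a:0→1
  Δ3: d:0→1
  Δ4: h:0→1
  (4Δ to stable)
t=1 Δ0: a=1 h=1 d=1 c=1 f=1 b=1 g=0 clk=1 e=1
  Δ1: clk:1→0
  (1Δ to stable)
t=2 Δ0: a=1 h=1 d=1 c=1 f=1 b=1 g=0 clk=0 e=1
  Δ1: clk:0→1
  Δ2: a:1→0
  Δ3: d:1→0
  Δ4: h:1→0
  (4Δ to stable)
t=3 Δ0: a=0 h=0 d=0 c=1 f=1 b=1 g=0 clk=1 e=1
  Δ1: clk:1→0
  (1Δ to stable)
t=4 Δ0: a=0 h=0 d=0 c=1 f=1 b=1 g=0 clk=0 e=1
  Δ1: clk:0→1
  Δ2: a:0→1
  Δ3: d:0→1
  Δ4: h:0→1
  (4Δ to stable)
t=5 Δ0: a=1 h=1 d=1 c=1 f=1 b=1 g=0 clk=1 e=1
  Δ1: clk:1→0
  (1Δ to stable)
t=6 Δ0: a=1 h=1 d=1 c=1 f=1 b=1 g=0 clk=0 e=1
  Δ1: clk:0→1
  Δ2: a:1→0
  Δ3: d:1→0
  Δ4: h:1→0
  (4Δ to stable)
t=7 Δ0: a=0 h=0 d=0 c=1 f=1 b=1 g=0 clk=1 e=1
  Δ1: clk:1→0
  (1Δ to stable)
t=8 Δ0: a=0 h=0 d=0 c=1 f=1 b=1 g=0 clk=0 e=1
  Δ1: clk:0→1
  Δ2: a:0→1
  Δ3: d:0→1
  Δ4: h:0→1
  (4Δ to stable)
t=9 Δ0: a=1 h=1 d=1 c=1 f=1 b=1 g=0 clk=1 e=1
  Δ1: clk:1→0
  (1Δ to stable)
t=10 Δ0: a=1 h=1 d=1 c=1 f=1 b=1 g=0 clk=0 e=1
  Δ1: clk:0→1
  Δ2: a:1→0
  Δ3: d:1→0
  Δ4: h:1→0
  (4Δ to stable)
t=11 Δ0: a=0 h=0 d=0 c=1 f=1 b=1 g=0 clk=1 e=1
  Δ1: clk:1→0
  (1Δ to stable)
t=12 Δ0: a=0 h=0 d=0 c=1 f=1 b=1 g=0 clk=0 e=1
  Δ1: clk:0→1
  Δ2: a:0→1
  Δ3: d:0→1
  Δ4: h:0→1
  (4Δ to stable)
t=13 Δ0: a=1 h=1 d=1 c=1 f=1 b=1 g=0 clk=1 e=1
  Δ1: clk:1→0
  (1Δ to stable)
t=14 Δ0: a=1 h=1 d=1 c=1 f=1 b=1 g=0 clk=0 e=1
  Δ1: clk:0→1
  Δ2: a:1→0
  Δ3: d:1→0
  Δ4: h:1→0
  (4Δ to stable)
t=15 Δ0: a=0 h=0 d=0 c=1 f=1 b=1 g=0 clk=1 e=1
  Δ1: clk:1→0
  (1Δ to stable)
t=16 Δ0: a=0 h=0 d=0 c=1 f=1 b=1 g=0 clk=0 e=1
  Δ1: clk:0→1
  Δ2: a:0→1
  Δ3: d:0→1
  Δ4: h:0→1
  (4Δ to stable)
t=17 Δ0: a=1 h=1 d=1 c=1 f=1 b=1 g=0 clk=1 e=1
  Δ1: clk:1→0
  (1Δ to stable)
t=18 Δ0: a=1 h=1 d=1 c=1 f=1 b=1 g=0 clk=0 e=1
  Δ1: clk:0→1
  Δ2: a:1→0
  Δ3: d:1→0
  Δ4: h:1→0
  (4Δ to stable)

0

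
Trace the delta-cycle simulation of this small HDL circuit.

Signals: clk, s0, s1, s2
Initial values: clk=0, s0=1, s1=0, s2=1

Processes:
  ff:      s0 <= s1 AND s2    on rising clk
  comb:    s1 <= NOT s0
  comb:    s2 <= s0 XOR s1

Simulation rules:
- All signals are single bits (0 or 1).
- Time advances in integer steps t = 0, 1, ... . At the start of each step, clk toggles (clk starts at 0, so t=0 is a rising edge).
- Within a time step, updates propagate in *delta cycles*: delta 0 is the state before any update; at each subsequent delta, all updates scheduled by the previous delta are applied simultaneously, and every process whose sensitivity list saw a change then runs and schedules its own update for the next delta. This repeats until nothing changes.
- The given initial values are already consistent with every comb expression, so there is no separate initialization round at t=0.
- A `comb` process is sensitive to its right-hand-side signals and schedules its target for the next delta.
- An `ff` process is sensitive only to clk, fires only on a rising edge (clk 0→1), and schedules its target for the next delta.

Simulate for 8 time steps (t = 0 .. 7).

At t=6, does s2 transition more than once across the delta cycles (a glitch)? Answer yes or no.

yes

t=0 Δ0: s0=1 s2=1 s1=0 clk=0
  Δ1: clk:0→1
  Δ2: s0:1→0
  Δ3: s2:1→0, s1:0→1
  Δ4: s2:0→1
  (4Δ to stable)
t=1 Δ0: s0=0 s2=1 s1=1 clk=1
  Δ1: clk:1→0
  (1Δ to stable)
t=2 Δ0: s0=0 s2=1 s1=1 clk=0
  Δ1: clk:0→1
  Δ2: s0:0→1
  Δ3: s2:1→0, s1:1→0
  Δ4: s2:0→1
  (4Δ to stable)
t=3 Δ0: s0=1 s2=1 s1=0 clk=1
  Δ1: clk:1→0
  (1Δ to stable)
t=4 Δ0: s0=1 s2=1 s1=0 clk=0
  Δ1: clk:0→1
  Δ2: s0:1→0
  Δ3: s2:1→0, s1:0→1
  Δ4: s2:0→1
  (4Δ to stable)
t=5 Δ0: s0=0 s2=1 s1=1 clk=1
  Δ1: clk:1→0
  (1Δ to stable)
t=6 Δ0: s0=0 s2=1 s1=1 clk=0
  Δ1: clk:0→1
  Δ2: s0:0→1
  Δ3: s2:1→0, s1:1→0
  Δ4: s2:0→1
  (4Δ to stable)
t=7 Δ0: s0=1 s2=1 s1=0 clk=1
  Δ1: clk:1→0
  (1Δ to stable)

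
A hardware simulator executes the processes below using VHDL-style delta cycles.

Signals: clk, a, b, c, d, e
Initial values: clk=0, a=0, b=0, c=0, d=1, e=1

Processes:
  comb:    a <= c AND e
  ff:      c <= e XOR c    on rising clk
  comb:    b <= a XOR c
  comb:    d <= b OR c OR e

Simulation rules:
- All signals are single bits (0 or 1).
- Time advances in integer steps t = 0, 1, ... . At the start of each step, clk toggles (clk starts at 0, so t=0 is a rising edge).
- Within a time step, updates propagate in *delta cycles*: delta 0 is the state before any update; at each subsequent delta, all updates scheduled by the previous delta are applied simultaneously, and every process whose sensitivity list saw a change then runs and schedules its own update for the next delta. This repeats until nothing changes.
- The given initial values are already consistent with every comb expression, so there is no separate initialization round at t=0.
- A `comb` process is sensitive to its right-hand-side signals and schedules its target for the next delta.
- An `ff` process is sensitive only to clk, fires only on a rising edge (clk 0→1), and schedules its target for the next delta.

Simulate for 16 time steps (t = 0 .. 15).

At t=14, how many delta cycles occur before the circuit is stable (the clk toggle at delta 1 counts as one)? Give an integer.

t0.Δ0 e=1 clk=0 a=0 d=1 b=0 c=0
t0.Δ1 e=1 clk=1 a=0 d=1 b=0 c=0
t0.Δ2 e=1 clk=1 a=0 d=1 b=0 c=1
t0.Δ3 e=1 clk=1 a=1 d=1 b=1 c=1
t0.Δ4 e=1 clk=1 a=1 d=1 b=0 c=1
t1.Δ0 e=1 clk=1 a=1 d=1 b=0 c=1
t1.Δ1 e=1 clk=0 a=1 d=1 b=0 c=1
t2.Δ0 e=1 clk=0 a=1 d=1 b=0 c=1
t2.Δ1 e=1 clk=1 a=1 d=1 b=0 c=1
t2.Δ2 e=1 clk=1 a=1 d=1 b=0 c=0
t2.Δ3 e=1 clk=1 a=0 d=1 b=1 c=0
t2.Δ4 e=1 clk=1 a=0 d=1 b=0 c=0
t3.Δ0 e=1 clk=1 a=0 d=1 b=0 c=0
t3.Δ1 e=1 clk=0 a=0 d=1 b=0 c=0
t4.Δ0 e=1 clk=0 a=0 d=1 b=0 c=0
t4.Δ1 e=1 clk=1 a=0 d=1 b=0 c=0
t4.Δ2 e=1 clk=1 a=0 d=1 b=0 c=1
t4.Δ3 e=1 clk=1 a=1 d=1 b=1 c=1
t4.Δ4 e=1 clk=1 a=1 d=1 b=0 c=1
t5.Δ0 e=1 clk=1 a=1 d=1 b=0 c=1
t5.Δ1 e=1 clk=0 a=1 d=1 b=0 c=1
t6.Δ0 e=1 clk=0 a=1 d=1 b=0 c=1
t6.Δ1 e=1 clk=1 a=1 d=1 b=0 c=1
t6.Δ2 e=1 clk=1 a=1 d=1 b=0 c=0
t6.Δ3 e=1 clk=1 a=0 d=1 b=1 c=0
t6.Δ4 e=1 clk=1 a=0 d=1 b=0 c=0
t7.Δ0 e=1 clk=1 a=0 d=1 b=0 c=0
t7.Δ1 e=1 clk=0 a=0 d=1 b=0 c=0
t8.Δ0 e=1 clk=0 a=0 d=1 b=0 c=0
t8.Δ1 e=1 clk=1 a=0 d=1 b=0 c=0
t8.Δ2 e=1 clk=1 a=0 d=1 b=0 c=1
t8.Δ3 e=1 clk=1 a=1 d=1 b=1 c=1
t8.Δ4 e=1 clk=1 a=1 d=1 b=0 c=1
t9.Δ0 e=1 clk=1 a=1 d=1 b=0 c=1
t9.Δ1 e=1 clk=0 a=1 d=1 b=0 c=1
t10.Δ0 e=1 clk=0 a=1 d=1 b=0 c=1
t10.Δ1 e=1 clk=1 a=1 d=1 b=0 c=1
t10.Δ2 e=1 clk=1 a=1 d=1 b=0 c=0
t10.Δ3 e=1 clk=1 a=0 d=1 b=1 c=0
t10.Δ4 e=1 clk=1 a=0 d=1 b=0 c=0
t11.Δ0 e=1 clk=1 a=0 d=1 b=0 c=0
t11.Δ1 e=1 clk=0 a=0 d=1 b=0 c=0
t12.Δ0 e=1 clk=0 a=0 d=1 b=0 c=0
t12.Δ1 e=1 clk=1 a=0 d=1 b=0 c=0
t12.Δ2 e=1 clk=1 a=0 d=1 b=0 c=1
t12.Δ3 e=1 clk=1 a=1 d=1 b=1 c=1
t12.Δ4 e=1 clk=1 a=1 d=1 b=0 c=1
t13.Δ0 e=1 clk=1 a=1 d=1 b=0 c=1
t13.Δ1 e=1 clk=0 a=1 d=1 b=0 c=1
t14.Δ0 e=1 clk=0 a=1 d=1 b=0 c=1
t14.Δ1 e=1 clk=1 a=1 d=1 b=0 c=1
t14.Δ2 e=1 clk=1 a=1 d=1 b=0 c=0
t14.Δ3 e=1 clk=1 a=0 d=1 b=1 c=0
t14.Δ4 e=1 clk=1 a=0 d=1 b=0 c=0
t15.Δ0 e=1 clk=1 a=0 d=1 b=0 c=0
t15.Δ1 e=1 clk=0 a=0 d=1 b=0 c=0

4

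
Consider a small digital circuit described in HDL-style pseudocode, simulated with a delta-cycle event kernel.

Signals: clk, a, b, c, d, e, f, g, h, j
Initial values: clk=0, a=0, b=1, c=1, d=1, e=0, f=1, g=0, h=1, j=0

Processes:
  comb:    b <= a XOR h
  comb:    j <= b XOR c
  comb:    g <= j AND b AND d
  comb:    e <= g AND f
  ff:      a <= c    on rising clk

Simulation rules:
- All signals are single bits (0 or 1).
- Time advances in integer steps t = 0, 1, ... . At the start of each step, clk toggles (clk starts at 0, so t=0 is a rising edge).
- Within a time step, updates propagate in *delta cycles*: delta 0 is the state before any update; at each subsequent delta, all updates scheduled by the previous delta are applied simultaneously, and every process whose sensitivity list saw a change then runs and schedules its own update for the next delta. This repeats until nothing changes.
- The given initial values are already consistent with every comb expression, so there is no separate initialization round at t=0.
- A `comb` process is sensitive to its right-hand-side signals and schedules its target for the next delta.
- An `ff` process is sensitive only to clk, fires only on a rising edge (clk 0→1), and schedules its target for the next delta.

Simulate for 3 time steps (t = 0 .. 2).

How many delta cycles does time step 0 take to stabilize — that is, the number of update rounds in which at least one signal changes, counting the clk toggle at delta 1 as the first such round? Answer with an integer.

4

t=0 Δ0: b=1 c=1 g=0 j=0 f=1 h=1 d=1 clk=0 a=0 e=0
  Δ1: clk:0→1
  Δ2: a:0→1
  Δ3: b:1→0
  Δ4: j:0→1
  (4Δ to stable)
t=1 Δ0: b=0 c=1 g=0 j=1 f=1 h=1 d=1 clk=1 a=1 e=0
  Δ1: clk:1→0
  (1Δ to stable)
t=2 Δ0: b=0 c=1 g=0 j=1 f=1 h=1 d=1 clk=0 a=1 e=0
  Δ1: clk:0→1
  (1Δ to stable)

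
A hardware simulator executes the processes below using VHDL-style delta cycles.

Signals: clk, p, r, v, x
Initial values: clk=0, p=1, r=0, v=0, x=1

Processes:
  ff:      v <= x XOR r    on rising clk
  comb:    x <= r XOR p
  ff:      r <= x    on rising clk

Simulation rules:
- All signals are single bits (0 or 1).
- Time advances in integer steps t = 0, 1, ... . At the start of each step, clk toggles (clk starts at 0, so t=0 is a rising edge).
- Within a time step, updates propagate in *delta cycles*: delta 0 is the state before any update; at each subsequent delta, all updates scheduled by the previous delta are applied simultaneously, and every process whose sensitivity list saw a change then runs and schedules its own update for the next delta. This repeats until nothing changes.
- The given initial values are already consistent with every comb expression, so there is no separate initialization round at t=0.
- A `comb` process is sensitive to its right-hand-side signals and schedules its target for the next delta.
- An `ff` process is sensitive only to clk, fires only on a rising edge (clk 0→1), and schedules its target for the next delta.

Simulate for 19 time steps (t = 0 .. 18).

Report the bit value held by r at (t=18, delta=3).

0

[bits: p,clk,r,x,v]
t=0: Δ0=10010 Δ1=11010 Δ2=11111 Δ3=11101 | 3Δ
t=1: Δ0=11101 Δ1=10101 | 1Δ
t=2: Δ0=10101 Δ1=11101 Δ2=11001 Δ3=11011 | 3Δ
t=3: Δ0=11011 Δ1=10011 | 1Δ
t=4: Δ0=10011 Δ1=11011 Δ2=11111 Δ3=11101 | 3Δ
t=5: Δ0=11101 Δ1=10101 | 1Δ
t=6: Δ0=10101 Δ1=11101 Δ2=11001 Δ3=11011 | 3Δ
t=7: Δ0=11011 Δ1=10011 | 1Δ
t=8: Δ0=10011 Δ1=11011 Δ2=11111 Δ3=11101 | 3Δ
t=9: Δ0=11101 Δ1=10101 | 1Δ
t=10: Δ0=10101 Δ1=11101 Δ2=11001 Δ3=11011 | 3Δ
t=11: Δ0=11011 Δ1=10011 | 1Δ
t=12: Δ0=10011 Δ1=11011 Δ2=11111 Δ3=11101 | 3Δ
t=13: Δ0=11101 Δ1=10101 | 1Δ
t=14: Δ0=10101 Δ1=11101 Δ2=11001 Δ3=11011 | 3Δ
t=15: Δ0=11011 Δ1=10011 | 1Δ
t=16: Δ0=10011 Δ1=11011 Δ2=11111 Δ3=11101 | 3Δ
t=17: Δ0=11101 Δ1=10101 | 1Δ
t=18: Δ0=10101 Δ1=11101 Δ2=11001 Δ3=11011 | 3Δ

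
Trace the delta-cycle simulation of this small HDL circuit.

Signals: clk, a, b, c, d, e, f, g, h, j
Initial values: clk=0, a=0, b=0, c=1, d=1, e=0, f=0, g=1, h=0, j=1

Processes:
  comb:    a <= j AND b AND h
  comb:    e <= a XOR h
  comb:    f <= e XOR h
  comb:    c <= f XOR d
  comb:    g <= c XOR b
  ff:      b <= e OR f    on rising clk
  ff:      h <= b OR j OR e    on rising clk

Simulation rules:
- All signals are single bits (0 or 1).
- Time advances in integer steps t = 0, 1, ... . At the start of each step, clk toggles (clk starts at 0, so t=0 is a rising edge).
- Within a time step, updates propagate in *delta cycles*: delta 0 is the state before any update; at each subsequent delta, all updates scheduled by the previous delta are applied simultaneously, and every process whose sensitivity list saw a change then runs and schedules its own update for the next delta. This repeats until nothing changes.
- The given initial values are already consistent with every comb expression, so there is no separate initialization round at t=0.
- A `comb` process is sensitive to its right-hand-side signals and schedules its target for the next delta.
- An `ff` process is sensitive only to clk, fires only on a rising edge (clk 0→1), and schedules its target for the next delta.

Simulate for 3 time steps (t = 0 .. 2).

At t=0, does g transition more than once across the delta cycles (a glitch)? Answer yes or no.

t0.Δ0 a=0 h=0 c=1 clk=0 e=0 f=0 g=1 b=0 d=1 j=1
t0.Δ1 a=0 h=0 c=1 clk=1 e=0 f=0 g=1 b=0 d=1 j=1
t0.Δ2 a=0 h=1 c=1 clk=1 e=0 f=0 g=1 b=0 d=1 j=1
t0.Δ3 a=0 h=1 c=1 clk=1 e=1 f=1 g=1 b=0 d=1 j=1
t0.Δ4 a=0 h=1 c=0 clk=1 e=1 f=0 g=1 b=0 d=1 j=1
t0.Δ5 a=0 h=1 c=1 clk=1 e=1 f=0 g=0 b=0 d=1 j=1
t0.Δ6 a=0 h=1 c=1 clk=1 e=1 f=0 g=1 b=0 d=1 j=1
t1.Δ0 a=0 h=1 c=1 clk=1 e=1 f=0 g=1 b=0 d=1 j=1
t1.Δ1 a=0 h=1 c=1 clk=0 e=1 f=0 g=1 b=0 d=1 j=1
t2.Δ0 a=0 h=1 c=1 clk=0 e=1 f=0 g=1 b=0 d=1 j=1
t2.Δ1 a=0 h=1 c=1 clk=1 e=1 f=0 g=1 b=0 d=1 j=1
t2.Δ2 a=0 h=1 c=1 clk=1 e=1 f=0 g=1 b=1 d=1 j=1
t2.Δ3 a=1 h=1 c=1 clk=1 e=1 f=0 g=0 b=1 d=1 j=1
t2.Δ4 a=1 h=1 c=1 clk=1 e=0 f=0 g=0 b=1 d=1 j=1
t2.Δ5 a=1 h=1 c=1 clk=1 e=0 f=1 g=0 b=1 d=1 j=1
t2.Δ6 a=1 h=1 c=0 clk=1 e=0 f=1 g=0 b=1 d=1 j=1
t2.Δ7 a=1 h=1 c=0 clk=1 e=0 f=1 g=1 b=1 d=1 j=1

yes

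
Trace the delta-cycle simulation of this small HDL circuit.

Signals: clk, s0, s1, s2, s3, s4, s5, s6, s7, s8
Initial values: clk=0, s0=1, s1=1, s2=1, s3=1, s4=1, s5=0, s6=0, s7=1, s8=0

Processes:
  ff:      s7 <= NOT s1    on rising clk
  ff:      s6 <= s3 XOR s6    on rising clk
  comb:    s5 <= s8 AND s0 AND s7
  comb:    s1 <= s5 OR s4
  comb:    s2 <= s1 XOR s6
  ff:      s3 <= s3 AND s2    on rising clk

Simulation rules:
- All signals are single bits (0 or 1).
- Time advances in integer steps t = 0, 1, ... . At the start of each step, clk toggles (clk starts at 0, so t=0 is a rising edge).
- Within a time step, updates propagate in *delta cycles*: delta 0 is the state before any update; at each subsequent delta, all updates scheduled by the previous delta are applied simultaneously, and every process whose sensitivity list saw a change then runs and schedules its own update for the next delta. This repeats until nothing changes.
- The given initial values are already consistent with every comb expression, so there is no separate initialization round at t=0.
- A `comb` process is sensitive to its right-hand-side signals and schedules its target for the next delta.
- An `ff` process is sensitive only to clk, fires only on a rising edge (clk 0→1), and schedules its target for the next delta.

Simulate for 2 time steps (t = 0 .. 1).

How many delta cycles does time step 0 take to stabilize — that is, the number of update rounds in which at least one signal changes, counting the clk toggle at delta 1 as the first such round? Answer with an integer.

[bits: s3,s4,s6,s1,clk,s2,s7,s8,s0,s5]
t=0: Δ0=1101011010 Δ1=1101111010 Δ2=1111110010 Δ3=1111100010 | 3Δ
t=1: Δ0=1111100010 Δ1=1111000010 | 1Δ

3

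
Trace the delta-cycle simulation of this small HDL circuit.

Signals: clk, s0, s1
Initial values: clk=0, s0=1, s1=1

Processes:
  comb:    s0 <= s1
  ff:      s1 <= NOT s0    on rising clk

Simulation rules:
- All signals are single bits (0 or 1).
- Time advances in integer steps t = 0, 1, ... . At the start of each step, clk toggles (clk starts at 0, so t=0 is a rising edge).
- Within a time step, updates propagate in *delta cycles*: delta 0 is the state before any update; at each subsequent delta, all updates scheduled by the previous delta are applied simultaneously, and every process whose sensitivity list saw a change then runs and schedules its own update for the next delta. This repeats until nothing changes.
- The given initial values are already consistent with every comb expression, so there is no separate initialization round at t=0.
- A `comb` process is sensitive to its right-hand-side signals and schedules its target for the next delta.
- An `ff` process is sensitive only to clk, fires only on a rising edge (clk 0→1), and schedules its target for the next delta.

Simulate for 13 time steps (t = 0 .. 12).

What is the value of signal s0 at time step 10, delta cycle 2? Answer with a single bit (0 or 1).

0

[bits: s1,s0,clk]
t=0: Δ0=110 Δ1=111 Δ2=011 Δ3=001 | 3Δ
t=1: Δ0=001 Δ1=000 | 1Δ
t=2: Δ0=000 Δ1=001 Δ2=101 Δ3=111 | 3Δ
t=3: Δ0=111 Δ1=110 | 1Δ
t=4: Δ0=110 Δ1=111 Δ2=011 Δ3=001 | 3Δ
t=5: Δ0=001 Δ1=000 | 1Δ
t=6: Δ0=000 Δ1=001 Δ2=101 Δ3=111 | 3Δ
t=7: Δ0=111 Δ1=110 | 1Δ
t=8: Δ0=110 Δ1=111 Δ2=011 Δ3=001 | 3Δ
t=9: Δ0=001 Δ1=000 | 1Δ
t=10: Δ0=000 Δ1=001 Δ2=101 Δ3=111 | 3Δ
t=11: Δ0=111 Δ1=110 | 1Δ
t=12: Δ0=110 Δ1=111 Δ2=011 Δ3=001 | 3Δ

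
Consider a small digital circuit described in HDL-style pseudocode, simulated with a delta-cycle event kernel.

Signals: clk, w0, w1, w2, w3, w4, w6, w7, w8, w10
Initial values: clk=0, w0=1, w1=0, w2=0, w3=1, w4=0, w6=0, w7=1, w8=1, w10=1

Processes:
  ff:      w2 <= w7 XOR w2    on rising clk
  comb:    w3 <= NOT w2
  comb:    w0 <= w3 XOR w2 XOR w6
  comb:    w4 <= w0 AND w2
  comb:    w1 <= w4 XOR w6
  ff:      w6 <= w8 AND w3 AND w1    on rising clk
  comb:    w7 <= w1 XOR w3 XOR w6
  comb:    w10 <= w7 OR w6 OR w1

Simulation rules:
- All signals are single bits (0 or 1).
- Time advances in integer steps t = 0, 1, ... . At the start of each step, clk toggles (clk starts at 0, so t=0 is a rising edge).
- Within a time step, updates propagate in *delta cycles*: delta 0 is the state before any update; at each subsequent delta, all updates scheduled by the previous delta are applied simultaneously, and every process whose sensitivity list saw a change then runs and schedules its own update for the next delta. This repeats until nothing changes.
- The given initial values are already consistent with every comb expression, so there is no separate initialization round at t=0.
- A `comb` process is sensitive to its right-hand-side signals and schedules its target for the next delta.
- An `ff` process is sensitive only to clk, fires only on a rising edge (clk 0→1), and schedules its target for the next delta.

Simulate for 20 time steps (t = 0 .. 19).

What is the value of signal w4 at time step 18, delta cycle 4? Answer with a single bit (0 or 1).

0

t=0 Δ0: w10=1 clk=0 w1=0 w3=1 w2=0 w4=0 w7=1 w8=1 w6=0 w0=1
  Δ1: clk:0→1
  Δ2: w2:0→1
  Δ3: w3:1→0, w4:0→1, w0:1→0
  Δ4: w1:0→1, w4:1→0, w7:1→0, w0:0→1
  Δ5: w1:1→0, w4:0→1, w7:0→1
  Δ6: w1:0→1, w7:1→0
  Δ7: w7:0→1
  (7Δ to stable)
t=1 Δ0: w10=1 clk=1 w1=1 w3=0 w2=1 w4=1 w7=1 w8=1 w6=0 w0=1
  Δ1: clk:1→0
  (1Δ to stable)
t=2 Δ0: w10=1 clk=0 w1=1 w3=0 w2=1 w4=1 w7=1 w8=1 w6=0 w0=1
  Δ1: clk:0→1
  Δ2: w2:1→0
  Δ3: w3:0→1, w4:1→0, w0:1→0
  Δ4: w1:1→0, w7:1→0, w0:0→1
  Δ5: w10:1→0, w7:0→1
  Δ6: w10:0→1
  (6Δ to stable)
t=3 Δ0: w10=1 clk=1 w1=0 w3=1 w2=0 w4=0 w7=1 w8=1 w6=0 w0=1
  Δ1: clk:1→0
  (1Δ to stable)
t=4 Δ0: w10=1 clk=0 w1=0 w3=1 w2=0 w4=0 w7=1 w8=1 w6=0 w0=1
  Δ1: clk:0→1
  Δ2: w2:0→1
  Δ3: w3:1→0, w4:0→1, w0:1→0
  Δ4: w1:0→1, w4:1→0, w7:1→0, w0:0→1
  Δ5: w1:1→0, w4:0→1, w7:0→1
  Δ6: w1:0→1, w7:1→0
  Δ7: w7:0→1
  (7Δ to stable)
t=5 Δ0: w10=1 clk=1 w1=1 w3=0 w2=1 w4=1 w7=1 w8=1 w6=0 w0=1
  Δ1: clk:1→0
  (1Δ to stable)
t=6 Δ0: w10=1 clk=0 w1=1 w3=0 w2=1 w4=1 w7=1 w8=1 w6=0 w0=1
  Δ1: clk:0→1
  Δ2: w2:1→0
  Δ3: w3:0→1, w4:1→0, w0:1→0
  Δ4: w1:1→0, w7:1→0, w0:0→1
  Δ5: w10:1→0, w7:0→1
  Δ6: w10:0→1
  (6Δ to stable)
t=7 Δ0: w10=1 clk=1 w1=0 w3=1 w2=0 w4=0 w7=1 w8=1 w6=0 w0=1
  Δ1: clk:1→0
  (1Δ to stable)
t=8 Δ0: w10=1 clk=0 w1=0 w3=1 w2=0 w4=0 w7=1 w8=1 w6=0 w0=1
  Δ1: clk:0→1
  Δ2: w2:0→1
  Δ3: w3:1→0, w4:0→1, w0:1→0
  Δ4: w1:0→1, w4:1→0, w7:1→0, w0:0→1
  Δ5: w1:1→0, w4:0→1, w7:0→1
  Δ6: w1:0→1, w7:1→0
  Δ7: w7:0→1
  (7Δ to stable)
t=9 Δ0: w10=1 clk=1 w1=1 w3=0 w2=1 w4=1 w7=1 w8=1 w6=0 w0=1
  Δ1: clk:1→0
  (1Δ to stable)
t=10 Δ0: w10=1 clk=0 w1=1 w3=0 w2=1 w4=1 w7=1 w8=1 w6=0 w0=1
  Δ1: clk:0→1
  Δ2: w2:1→0
  Δ3: w3:0→1, w4:1→0, w0:1→0
  Δ4: w1:1→0, w7:1→0, w0:0→1
  Δ5: w10:1→0, w7:0→1
  Δ6: w10:0→1
  (6Δ to stable)
t=11 Δ0: w10=1 clk=1 w1=0 w3=1 w2=0 w4=0 w7=1 w8=1 w6=0 w0=1
  Δ1: clk:1→0
  (1Δ to stable)
t=12 Δ0: w10=1 clk=0 w1=0 w3=1 w2=0 w4=0 w7=1 w8=1 w6=0 w0=1
  Δ1: clk:0→1
  Δ2: w2:0→1
  Δ3: w3:1→0, w4:0→1, w0:1→0
  Δ4: w1:0→1, w4:1→0, w7:1→0, w0:0→1
  Δ5: w1:1→0, w4:0→1, w7:0→1
  Δ6: w1:0→1, w7:1→0
  Δ7: w7:0→1
  (7Δ to stable)
t=13 Δ0: w10=1 clk=1 w1=1 w3=0 w2=1 w4=1 w7=1 w8=1 w6=0 w0=1
  Δ1: clk:1→0
  (1Δ to stable)
t=14 Δ0: w10=1 clk=0 w1=1 w3=0 w2=1 w4=1 w7=1 w8=1 w6=0 w0=1
  Δ1: clk:0→1
  Δ2: w2:1→0
  Δ3: w3:0→1, w4:1→0, w0:1→0
  Δ4: w1:1→0, w7:1→0, w0:0→1
  Δ5: w10:1→0, w7:0→1
  Δ6: w10:0→1
  (6Δ to stable)
t=15 Δ0: w10=1 clk=1 w1=0 w3=1 w2=0 w4=0 w7=1 w8=1 w6=0 w0=1
  Δ1: clk:1→0
  (1Δ to stable)
t=16 Δ0: w10=1 clk=0 w1=0 w3=1 w2=0 w4=0 w7=1 w8=1 w6=0 w0=1
  Δ1: clk:0→1
  Δ2: w2:0→1
  Δ3: w3:1→0, w4:0→1, w0:1→0
  Δ4: w1:0→1, w4:1→0, w7:1→0, w0:0→1
  Δ5: w1:1→0, w4:0→1, w7:0→1
  Δ6: w1:0→1, w7:1→0
  Δ7: w7:0→1
  (7Δ to stable)
t=17 Δ0: w10=1 clk=1 w1=1 w3=0 w2=1 w4=1 w7=1 w8=1 w6=0 w0=1
  Δ1: clk:1→0
  (1Δ to stable)
t=18 Δ0: w10=1 clk=0 w1=1 w3=0 w2=1 w4=1 w7=1 w8=1 w6=0 w0=1
  Δ1: clk:0→1
  Δ2: w2:1→0
  Δ3: w3:0→1, w4:1→0, w0:1→0
  Δ4: w1:1→0, w7:1→0, w0:0→1
  Δ5: w10:1→0, w7:0→1
  Δ6: w10:0→1
  (6Δ to stable)
t=19 Δ0: w10=1 clk=1 w1=0 w3=1 w2=0 w4=0 w7=1 w8=1 w6=0 w0=1
  Δ1: clk:1→0
  (1Δ to stable)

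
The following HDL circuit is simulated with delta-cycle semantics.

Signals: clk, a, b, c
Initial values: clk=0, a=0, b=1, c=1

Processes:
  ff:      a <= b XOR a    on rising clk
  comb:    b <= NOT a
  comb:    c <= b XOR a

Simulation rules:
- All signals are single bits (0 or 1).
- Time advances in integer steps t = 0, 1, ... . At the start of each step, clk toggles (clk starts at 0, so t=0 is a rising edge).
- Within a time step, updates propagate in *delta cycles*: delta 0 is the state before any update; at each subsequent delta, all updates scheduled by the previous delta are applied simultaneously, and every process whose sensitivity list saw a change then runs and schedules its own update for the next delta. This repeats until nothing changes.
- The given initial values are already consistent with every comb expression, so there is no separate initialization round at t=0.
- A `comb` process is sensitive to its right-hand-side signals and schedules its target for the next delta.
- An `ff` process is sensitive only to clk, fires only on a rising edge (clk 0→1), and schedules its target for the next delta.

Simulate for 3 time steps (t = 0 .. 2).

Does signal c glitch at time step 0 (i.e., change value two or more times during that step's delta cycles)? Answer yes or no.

yes

t0.Δ0 c=1 a=0 b=1 clk=0
t0.Δ1 c=1 a=0 b=1 clk=1
t0.Δ2 c=1 a=1 b=1 clk=1
t0.Δ3 c=0 a=1 b=0 clk=1
t0.Δ4 c=1 a=1 b=0 clk=1
t1.Δ0 c=1 a=1 b=0 clk=1
t1.Δ1 c=1 a=1 b=0 clk=0
t2.Δ0 c=1 a=1 b=0 clk=0
t2.Δ1 c=1 a=1 b=0 clk=1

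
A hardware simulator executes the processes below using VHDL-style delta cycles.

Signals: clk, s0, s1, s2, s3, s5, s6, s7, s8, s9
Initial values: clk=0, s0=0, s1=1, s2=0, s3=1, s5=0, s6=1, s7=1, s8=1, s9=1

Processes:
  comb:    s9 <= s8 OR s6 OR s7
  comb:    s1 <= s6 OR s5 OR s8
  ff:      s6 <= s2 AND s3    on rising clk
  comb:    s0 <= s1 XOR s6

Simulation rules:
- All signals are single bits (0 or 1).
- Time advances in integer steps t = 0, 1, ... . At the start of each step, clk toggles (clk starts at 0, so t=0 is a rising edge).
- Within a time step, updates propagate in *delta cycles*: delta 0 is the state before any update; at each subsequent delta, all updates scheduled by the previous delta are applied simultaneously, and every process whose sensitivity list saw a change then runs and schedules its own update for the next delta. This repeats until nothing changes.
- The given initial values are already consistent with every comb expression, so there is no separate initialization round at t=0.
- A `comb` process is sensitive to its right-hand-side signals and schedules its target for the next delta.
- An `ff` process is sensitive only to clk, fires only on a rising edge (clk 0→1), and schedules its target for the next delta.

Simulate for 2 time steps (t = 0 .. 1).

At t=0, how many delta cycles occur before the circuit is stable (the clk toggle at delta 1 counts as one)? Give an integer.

t0.Δ0 s3=1 s9=1 clk=0 s8=1 s1=1 s6=1 s2=0 s5=0 s7=1 s0=0
t0.Δ1 s3=1 s9=1 clk=1 s8=1 s1=1 s6=1 s2=0 s5=0 s7=1 s0=0
t0.Δ2 s3=1 s9=1 clk=1 s8=1 s1=1 s6=0 s2=0 s5=0 s7=1 s0=0
t0.Δ3 s3=1 s9=1 clk=1 s8=1 s1=1 s6=0 s2=0 s5=0 s7=1 s0=1
t1.Δ0 s3=1 s9=1 clk=1 s8=1 s1=1 s6=0 s2=0 s5=0 s7=1 s0=1
t1.Δ1 s3=1 s9=1 clk=0 s8=1 s1=1 s6=0 s2=0 s5=0 s7=1 s0=1

3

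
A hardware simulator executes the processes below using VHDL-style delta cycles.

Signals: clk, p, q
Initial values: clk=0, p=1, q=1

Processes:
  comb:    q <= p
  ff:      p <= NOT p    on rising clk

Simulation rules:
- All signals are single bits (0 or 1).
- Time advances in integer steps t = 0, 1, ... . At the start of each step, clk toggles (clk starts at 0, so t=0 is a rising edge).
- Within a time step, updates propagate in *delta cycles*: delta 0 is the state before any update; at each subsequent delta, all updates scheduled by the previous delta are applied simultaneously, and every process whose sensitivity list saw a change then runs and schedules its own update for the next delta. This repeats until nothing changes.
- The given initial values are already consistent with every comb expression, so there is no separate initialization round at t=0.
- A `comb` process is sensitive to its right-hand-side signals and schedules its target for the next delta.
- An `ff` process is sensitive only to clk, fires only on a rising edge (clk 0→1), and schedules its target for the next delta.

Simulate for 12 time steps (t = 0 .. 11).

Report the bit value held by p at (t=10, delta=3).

t=0 Δ0: p=1 clk=0 q=1
  Δ1: clk:0→1
  Δ2: p:1→0
  Δ3: q:1→0
  (3Δ to stable)
t=1 Δ0: p=0 clk=1 q=0
  Δ1: clk:1→0
  (1Δ to stable)
t=2 Δ0: p=0 clk=0 q=0
  Δ1: clk:0→1
  Δ2: p:0→1
  Δ3: q:0→1
  (3Δ to stable)
t=3 Δ0: p=1 clk=1 q=1
  Δ1: clk:1→0
  (1Δ to stable)
t=4 Δ0: p=1 clk=0 q=1
  Δ1: clk:0→1
  Δ2: p:1→0
  Δ3: q:1→0
  (3Δ to stable)
t=5 Δ0: p=0 clk=1 q=0
  Δ1: clk:1→0
  (1Δ to stable)
t=6 Δ0: p=0 clk=0 q=0
  Δ1: clk:0→1
  Δ2: p:0→1
  Δ3: q:0→1
  (3Δ to stable)
t=7 Δ0: p=1 clk=1 q=1
  Δ1: clk:1→0
  (1Δ to stable)
t=8 Δ0: p=1 clk=0 q=1
  Δ1: clk:0→1
  Δ2: p:1→0
  Δ3: q:1→0
  (3Δ to stable)
t=9 Δ0: p=0 clk=1 q=0
  Δ1: clk:1→0
  (1Δ to stable)
t=10 Δ0: p=0 clk=0 q=0
  Δ1: clk:0→1
  Δ2: p:0→1
  Δ3: q:0→1
  (3Δ to stable)
t=11 Δ0: p=1 clk=1 q=1
  Δ1: clk:1→0
  (1Δ to stable)

1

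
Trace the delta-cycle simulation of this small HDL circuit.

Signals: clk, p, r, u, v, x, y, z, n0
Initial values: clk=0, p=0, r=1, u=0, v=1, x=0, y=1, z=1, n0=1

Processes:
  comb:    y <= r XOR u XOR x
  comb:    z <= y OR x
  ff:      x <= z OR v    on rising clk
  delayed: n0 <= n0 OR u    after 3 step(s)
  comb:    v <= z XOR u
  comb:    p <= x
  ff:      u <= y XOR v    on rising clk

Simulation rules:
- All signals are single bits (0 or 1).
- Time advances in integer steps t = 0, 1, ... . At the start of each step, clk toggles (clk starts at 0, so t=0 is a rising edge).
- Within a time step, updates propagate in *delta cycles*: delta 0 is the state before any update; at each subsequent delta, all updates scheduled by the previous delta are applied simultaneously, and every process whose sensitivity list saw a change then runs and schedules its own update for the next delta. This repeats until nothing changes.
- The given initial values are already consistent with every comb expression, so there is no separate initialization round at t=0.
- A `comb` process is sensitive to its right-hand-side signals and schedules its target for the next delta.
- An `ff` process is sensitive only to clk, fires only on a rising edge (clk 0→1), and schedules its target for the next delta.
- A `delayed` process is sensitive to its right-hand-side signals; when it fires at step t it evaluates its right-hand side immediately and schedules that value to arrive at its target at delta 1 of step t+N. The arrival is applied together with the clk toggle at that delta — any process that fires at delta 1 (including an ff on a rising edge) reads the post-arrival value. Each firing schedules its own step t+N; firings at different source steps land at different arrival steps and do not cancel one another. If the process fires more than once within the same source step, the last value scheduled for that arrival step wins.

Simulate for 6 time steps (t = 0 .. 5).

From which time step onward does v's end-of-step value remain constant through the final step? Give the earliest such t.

2

t=0 Δ0: z=1 n0=1 y=1 r=1 u=0 p=0 v=1 x=0 clk=0
  Δ1: clk:0→1
  Δ2: x:0→1
  Δ3: y:1→0, p:0→1
  (3Δ to stable)
t=1 Δ0: z=1 n0=1 y=0 r=1 u=0 p=1 v=1 x=1 clk=1
  Δ1: clk:1→0
  (1Δ to stable)
t=2 Δ0: z=1 n0=1 y=0 r=1 u=0 p=1 v=1 x=1 clk=0
  Δ1: clk:0→1
  Δ2: u:0→1
  Δ3: y:0→1, v:1→0
  (3Δ to stable)
t=3 Δ0: z=1 n0=1 y=1 r=1 u=1 p=1 v=0 x=1 clk=1
  Δ1: clk:1→0
  (1Δ to stable)
t=4 Δ0: z=1 n0=1 y=1 r=1 u=1 p=1 v=0 x=1 clk=0
  Δ1: clk:0→1
  (1Δ to stable)
t=5 Δ0: z=1 n0=1 y=1 r=1 u=1 p=1 v=0 x=1 clk=1
  Δ1: clk:1→0
  (1Δ to stable)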